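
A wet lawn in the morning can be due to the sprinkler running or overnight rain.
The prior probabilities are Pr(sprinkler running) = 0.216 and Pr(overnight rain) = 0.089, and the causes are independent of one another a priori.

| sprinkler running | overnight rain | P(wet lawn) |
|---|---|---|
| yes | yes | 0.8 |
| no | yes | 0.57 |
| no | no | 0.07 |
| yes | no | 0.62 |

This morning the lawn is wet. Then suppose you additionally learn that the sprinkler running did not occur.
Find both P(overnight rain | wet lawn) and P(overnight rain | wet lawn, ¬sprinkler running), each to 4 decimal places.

P(wet lawn) = 0.07*0.784*0.911 + 0.57*0.784*0.089 + 0.62*0.216*0.911 + 0.8*0.216*0.089 = 0.049996 + 0.039772 + 0.122001 + 0.015379 = 0.227148
The overnight rain-present share is 0.039772 + 0.015379 = 0.055151.
Hence the posterior is 0.055151/0.227148 ≈ 0.2428.

Now condition on the additional information:
P(wet lawn | ¬sprinkler running) = 0.07*0.911 + 0.57*0.089 = 0.063770 + 0.050730 = 0.114500
The overnight rain-present share is 0.57*0.089 = 0.050730.
Hence the posterior is 0.050730/0.114500 ≈ 0.4431.
With sprinkler running excluded, overnight rain must carry more of the explanatory weight for the wet lawn.

P(overnight rain | wet lawn) ≈ 0.2428; P(overnight rain | wet lawn, ¬sprinkler running) ≈ 0.4431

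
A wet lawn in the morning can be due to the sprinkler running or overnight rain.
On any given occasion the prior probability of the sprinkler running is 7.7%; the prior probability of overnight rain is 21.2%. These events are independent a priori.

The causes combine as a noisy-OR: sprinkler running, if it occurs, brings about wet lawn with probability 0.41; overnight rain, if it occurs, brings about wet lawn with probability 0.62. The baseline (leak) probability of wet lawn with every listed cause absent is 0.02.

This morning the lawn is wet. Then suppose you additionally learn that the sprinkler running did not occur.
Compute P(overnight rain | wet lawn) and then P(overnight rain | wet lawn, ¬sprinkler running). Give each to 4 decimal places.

P(overnight rain | wet lawn) ≈ 0.7715; P(overnight rain | wet lawn, ¬sprinkler running) ≈ 0.8941

Under noisy-OR, P(wet lawn | causes) = 1 − (1−0.02)·∏(1−qᵢ) over the active causes.
By total probability over the 4 (sprinkler running, overnight rain) configurations:
  P(wet lawn) = 0.02*0.923*0.788 + 0.6276*0.923*0.212 + 0.4218*0.077*0.788 + 0.780284*0.077*0.212
        = 0.014546 + 0.122806 + 0.025593 + 0.012737 = 0.175682
The terms with overnight rain present sum to 0.135543, so
  P(overnight rain | wet lawn) = 0.135543 / 0.175682 ≈ 0.7715

Now condition on the additional information:
For the numerator, keep only overnight rain=true terms: 0.6276*0.212 = 0.133051
The normalizing constant is 0.02*0.788 + 0.6276*0.212 = 0.148811
P(overnight rain | wet lawn, ¬sprinkler running) = 0.133051/0.148811 ≈ 0.8941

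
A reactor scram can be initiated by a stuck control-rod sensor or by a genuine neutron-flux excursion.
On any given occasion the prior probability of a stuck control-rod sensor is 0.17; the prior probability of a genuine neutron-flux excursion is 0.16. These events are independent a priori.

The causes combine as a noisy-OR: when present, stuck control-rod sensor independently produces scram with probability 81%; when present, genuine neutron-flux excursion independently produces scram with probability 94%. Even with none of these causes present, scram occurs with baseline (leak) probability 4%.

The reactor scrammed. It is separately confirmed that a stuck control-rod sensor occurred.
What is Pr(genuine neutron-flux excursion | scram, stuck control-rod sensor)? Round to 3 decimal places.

Under noisy-OR, P(scram | causes) = 1 − (1−0.04)·∏(1−qᵢ) over the active causes.
Enumerate both values of genuine neutron-flux excursion and weight by the priors:
  P(scram | stuck control-rod sensor) = 0.8176×0.84 + 0.989056×0.16
        = 0.686784 + 0.158249 = 0.845033
Keeping only the genuine neutron-flux excursion-present terms gives 0.158249, so
  P(genuine neutron-flux excursion | scram, stuck control-rod sensor) = 0.158249 / 0.845033 ≈ 0.187

Pr(genuine neutron-flux excursion | scram, stuck control-rod sensor) ≈ 0.187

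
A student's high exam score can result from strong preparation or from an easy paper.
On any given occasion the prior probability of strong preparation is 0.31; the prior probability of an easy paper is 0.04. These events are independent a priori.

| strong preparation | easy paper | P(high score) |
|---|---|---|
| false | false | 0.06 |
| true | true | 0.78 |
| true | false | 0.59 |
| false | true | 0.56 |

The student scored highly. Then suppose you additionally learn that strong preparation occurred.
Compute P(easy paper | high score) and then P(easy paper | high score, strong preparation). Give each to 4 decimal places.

Sum P(high score|·) weighted by the priors over the 4 (strong preparation, easy paper) configurations:
  P(high score) = 0.06·0.69·0.96 + 0.56·0.69·0.04 + 0.59·0.31·0.96 + 0.78·0.31·0.04
        = 0.039744 + 0.015456 + 0.175584 + 0.009672 = 0.240456
Keeping only the easy paper-present terms gives 0.025128, so
  P(easy paper | high score) = 0.025128 / 0.240456 ≈ 0.1045

With the extra evidence:
Numerator (weight on configurations with easy paper): 0.78×0.04 = 0.031200
Denominator P(high score | strong preparation): 0.59×0.96 + 0.78×0.04 = 0.597600
P(easy paper | high score, strong preparation) = 0.031200/0.597600 ≈ 0.0522
— strong preparation explains away the evidence for easy paper.

P(easy paper | high score) ≈ 0.1045; P(easy paper | high score, strong preparation) ≈ 0.0522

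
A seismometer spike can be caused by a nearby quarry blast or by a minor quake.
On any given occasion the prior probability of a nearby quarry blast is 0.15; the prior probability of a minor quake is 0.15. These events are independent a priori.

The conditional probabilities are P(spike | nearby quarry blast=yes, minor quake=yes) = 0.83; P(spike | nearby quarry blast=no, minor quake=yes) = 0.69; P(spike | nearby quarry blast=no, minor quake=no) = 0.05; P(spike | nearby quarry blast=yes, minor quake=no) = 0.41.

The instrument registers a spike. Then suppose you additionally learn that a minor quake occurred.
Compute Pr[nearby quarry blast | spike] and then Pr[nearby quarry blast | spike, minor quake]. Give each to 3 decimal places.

Pr[nearby quarry blast | spike] ≈ 0.364; Pr[nearby quarry blast | spike, minor quake] ≈ 0.175

P(spike) = 0.05·0.85·0.85 + 0.69·0.85·0.15 + 0.41·0.15·0.85 + 0.83·0.15·0.15 = 0.036125 + 0.087975 + 0.052275 + 0.018675 = 0.195050
Of this, 0.070950 comes from 0.052275 + 0.018675 (the nearby quarry blast=true cases).
So P(nearby quarry blast | spike) = 0.070950/0.195050 ≈ 0.364.

Now also conditioning on minor quake=true:
Sum P(spike|·) weighted by the priors over both values of nearby quarry blast:
  P(spike | minor quake) = 0.69*0.85 + 0.83*0.15
        = 0.586500 + 0.124500 = 0.711000
The terms with nearby quarry blast present sum to 0.124500, so
  P(nearby quarry blast | spike, minor quake) = 0.124500 / 0.711000 ≈ 0.175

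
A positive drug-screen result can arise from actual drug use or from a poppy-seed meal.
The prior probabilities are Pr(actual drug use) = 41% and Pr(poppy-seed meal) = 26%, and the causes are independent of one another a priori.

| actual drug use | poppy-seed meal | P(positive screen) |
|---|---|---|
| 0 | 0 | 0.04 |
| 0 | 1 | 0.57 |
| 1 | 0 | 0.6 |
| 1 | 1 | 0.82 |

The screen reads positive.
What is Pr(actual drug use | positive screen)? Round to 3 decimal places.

P(positive screen) = 0.04*0.59*0.74 + 0.57*0.59*0.26 + 0.6*0.41*0.74 + 0.82*0.41*0.26 = 0.017464 + 0.087438 + 0.182040 + 0.087412 = 0.374354
Restricting to configurations with actual drug use present: 0.182040 + 0.087412 = 0.269452.
So P(actual drug use | positive screen) = 0.269452/0.374354 ≈ 0.720.

Pr(actual drug use | positive screen) ≈ 0.720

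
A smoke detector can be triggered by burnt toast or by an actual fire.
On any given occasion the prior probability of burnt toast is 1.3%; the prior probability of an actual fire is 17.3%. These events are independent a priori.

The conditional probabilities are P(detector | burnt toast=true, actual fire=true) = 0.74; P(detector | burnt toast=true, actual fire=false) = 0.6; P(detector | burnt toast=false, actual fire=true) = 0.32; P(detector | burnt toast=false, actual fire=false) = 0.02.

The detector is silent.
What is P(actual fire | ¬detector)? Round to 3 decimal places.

P(actual fire | ¬detector) ≈ 0.127

Weight on actual fire=true, given the evidence: 0.116111 + 0.000585 = 0.116696
Denominator P(¬detector): 0.98*0.987*0.827 + 0.68*0.987*0.173 + 0.4*0.013*0.827 + 0.26*0.013*0.173 = 0.920920
P(actual fire | ¬detector) = 0.116696/0.920920 ≈ 0.127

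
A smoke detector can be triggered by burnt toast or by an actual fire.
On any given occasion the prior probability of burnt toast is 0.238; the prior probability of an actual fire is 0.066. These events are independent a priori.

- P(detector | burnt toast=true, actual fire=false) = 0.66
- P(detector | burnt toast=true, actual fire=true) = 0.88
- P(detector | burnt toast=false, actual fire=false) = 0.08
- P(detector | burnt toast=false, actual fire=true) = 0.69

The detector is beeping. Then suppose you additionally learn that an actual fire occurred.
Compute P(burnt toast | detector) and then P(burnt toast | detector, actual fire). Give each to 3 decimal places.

P(burnt toast | detector) ≈ 0.637; P(burnt toast | detector, actual fire) ≈ 0.285

Enumerate the 4 (burnt toast, actual fire) configurations and weight by the priors:
  P(detector) = 0.08*0.762*0.934 + 0.69*0.762*0.066 + 0.66*0.238*0.934 + 0.88*0.238*0.066
        = 0.056937 + 0.034701 + 0.146713 + 0.013823 = 0.252174
Keeping only the burnt toast-present terms gives 0.160536, so
  P(burnt toast | detector) = 0.160536 / 0.252174 ≈ 0.637

With the extra evidence:
P(detector | actual fire) = 0.69*0.762 + 0.88*0.238 = 0.525780 + 0.209440 = 0.735220
Of this, 0.209440 comes from 0.88*0.238 (the burnt toast=true cases).
Hence the posterior is 0.209440/0.735220 ≈ 0.285.
Conditioning on actual fire lowers the posterior on burnt toast: the classic explaining-away effect in a common-effect structure.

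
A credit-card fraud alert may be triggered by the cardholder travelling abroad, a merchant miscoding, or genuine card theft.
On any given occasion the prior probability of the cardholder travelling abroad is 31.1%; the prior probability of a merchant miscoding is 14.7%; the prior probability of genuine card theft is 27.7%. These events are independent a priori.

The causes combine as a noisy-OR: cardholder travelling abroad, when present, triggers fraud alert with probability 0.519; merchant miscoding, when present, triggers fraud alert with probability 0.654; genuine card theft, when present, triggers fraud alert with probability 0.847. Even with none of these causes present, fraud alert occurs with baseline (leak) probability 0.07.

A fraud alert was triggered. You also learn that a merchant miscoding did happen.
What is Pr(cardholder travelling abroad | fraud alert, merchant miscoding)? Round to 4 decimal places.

Under noisy-OR, P(fraud alert | causes) = 1 − (1−0.07)·∏(1−qᵢ) over the active causes.
By total probability over the 4 (cardholder travelling abroad, genuine card theft) configurations:
  P(fraud alert | merchant miscoding) = 0.67822·0.689·0.723 + 0.950768·0.689·0.277 + 0.845224·0.311·0.723 + 0.976319·0.311·0.277
        = 0.337853 + 0.181457 + 0.190051 + 0.084107 = 0.793468
The terms with cardholder travelling abroad present sum to 0.274158, so
  P(cardholder travelling abroad | fraud alert, merchant miscoding) = 0.274158 / 0.793468 ≈ 0.3455

Pr(cardholder travelling abroad | fraud alert, merchant miscoding) ≈ 0.3455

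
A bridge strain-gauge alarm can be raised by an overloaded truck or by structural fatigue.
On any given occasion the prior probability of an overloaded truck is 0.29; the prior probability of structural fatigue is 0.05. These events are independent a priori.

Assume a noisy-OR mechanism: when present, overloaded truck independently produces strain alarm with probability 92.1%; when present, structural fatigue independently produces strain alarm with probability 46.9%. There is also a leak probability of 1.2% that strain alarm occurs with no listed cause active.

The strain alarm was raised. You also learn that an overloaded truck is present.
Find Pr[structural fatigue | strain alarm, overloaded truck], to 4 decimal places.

Under noisy-OR, P(strain alarm | causes) = 1 − (1−0.012)·∏(1−qᵢ) over the active causes.
By total probability over both values of structural fatigue:
  P(strain alarm | overloaded truck) = 0.921948×0.95 + 0.958554×0.05
        = 0.875851 + 0.047928 = 0.923779
The terms with structural fatigue present sum to 0.047928, so
  P(structural fatigue | strain alarm, overloaded truck) = 0.047928 / 0.923779 ≈ 0.0519

Pr[structural fatigue | strain alarm, overloaded truck] ≈ 0.0519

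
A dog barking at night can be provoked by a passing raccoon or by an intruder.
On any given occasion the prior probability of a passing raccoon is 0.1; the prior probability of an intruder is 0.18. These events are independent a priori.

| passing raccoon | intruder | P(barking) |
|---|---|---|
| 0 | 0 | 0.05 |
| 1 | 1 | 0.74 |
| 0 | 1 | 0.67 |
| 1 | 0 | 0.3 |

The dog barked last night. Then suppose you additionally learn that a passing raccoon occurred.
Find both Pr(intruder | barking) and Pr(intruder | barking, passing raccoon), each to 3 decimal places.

Pr(intruder | barking) ≈ 0.665; Pr(intruder | barking, passing raccoon) ≈ 0.351

Weight on intruder=true, given the evidence: 0.108540 + 0.013320 = 0.121860
Normalizer over all consistent configurations: 0.05·0.9·0.82 + 0.67·0.9·0.18 + 0.3·0.1·0.82 + 0.74·0.1·0.18 = 0.183360
P(intruder | barking) = 0.121860/0.183360 ≈ 0.665

Now condition on the additional information:
Numerator (weight on configurations with intruder): 0.74·0.18 = 0.133200
Denominator P(barking | passing raccoon): 0.3·0.82 + 0.74·0.18 = 0.379200
P(intruder | barking, passing raccoon) = 0.133200/0.379200 ≈ 0.351
This is intercausal reasoning (explaining away): once passing raccoon accounts for the barking, intruder becomes less likely.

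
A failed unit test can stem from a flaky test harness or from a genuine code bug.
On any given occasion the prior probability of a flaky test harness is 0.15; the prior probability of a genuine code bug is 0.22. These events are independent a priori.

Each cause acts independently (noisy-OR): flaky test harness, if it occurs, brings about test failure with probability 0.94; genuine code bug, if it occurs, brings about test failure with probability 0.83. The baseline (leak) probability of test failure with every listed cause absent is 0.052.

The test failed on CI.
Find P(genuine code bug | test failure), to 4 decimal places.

Under noisy-OR, P(test failure | causes) = 1 − (1−0.052)·∏(1−qᵢ) over the active causes.
Enumerate the 4 (flaky test harness, genuine code bug) configurations and weight by the priors:
  P(test failure) = 0.052×0.85×0.78 + 0.83884×0.85×0.22 + 0.94312×0.15×0.78 + 0.99033×0.15×0.22
        = 0.034476 + 0.156863 + 0.110345 + 0.032681 = 0.334365
Configurations with genuine code bug contribute 0.189544, so
  P(genuine code bug | test failure) = 0.189544 / 0.334365 ≈ 0.5669

P(genuine code bug | test failure) ≈ 0.5669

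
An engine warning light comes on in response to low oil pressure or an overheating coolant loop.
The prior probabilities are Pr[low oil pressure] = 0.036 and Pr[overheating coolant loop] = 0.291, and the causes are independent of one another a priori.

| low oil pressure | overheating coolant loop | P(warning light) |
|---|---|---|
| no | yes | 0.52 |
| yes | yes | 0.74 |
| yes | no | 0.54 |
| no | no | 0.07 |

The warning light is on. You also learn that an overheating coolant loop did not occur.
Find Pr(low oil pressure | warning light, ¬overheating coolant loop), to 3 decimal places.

Pr(low oil pressure | warning light, ¬overheating coolant loop) ≈ 0.224

By total probability over both values of low oil pressure:
  P(warning light | ¬overheating coolant loop) = 0.07*0.964 + 0.54*0.036
        = 0.067480 + 0.019440 = 0.086920
The terms with low oil pressure present sum to 0.019440, so
  P(low oil pressure | warning light, ¬overheating coolant loop) = 0.019440 / 0.086920 ≈ 0.224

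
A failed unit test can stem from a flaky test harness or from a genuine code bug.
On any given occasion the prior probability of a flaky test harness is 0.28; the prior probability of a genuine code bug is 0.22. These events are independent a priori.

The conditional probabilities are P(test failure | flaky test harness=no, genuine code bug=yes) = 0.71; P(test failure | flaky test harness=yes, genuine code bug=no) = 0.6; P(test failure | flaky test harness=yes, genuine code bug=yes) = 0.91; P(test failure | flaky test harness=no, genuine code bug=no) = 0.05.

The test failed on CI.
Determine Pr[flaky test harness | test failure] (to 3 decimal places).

Pr[flaky test harness | test failure] ≈ 0.571

Sum P(test failure|·) weighted by the priors over the 4 (flaky test harness, genuine code bug) configurations:
  P(test failure) = 0.05×0.72×0.78 + 0.71×0.72×0.22 + 0.6×0.28×0.78 + 0.91×0.28×0.22
        = 0.028080 + 0.112464 + 0.131040 + 0.056056 = 0.327640
Configurations with flaky test harness contribute 0.187096, so
  P(flaky test harness | test failure) = 0.187096 / 0.327640 ≈ 0.571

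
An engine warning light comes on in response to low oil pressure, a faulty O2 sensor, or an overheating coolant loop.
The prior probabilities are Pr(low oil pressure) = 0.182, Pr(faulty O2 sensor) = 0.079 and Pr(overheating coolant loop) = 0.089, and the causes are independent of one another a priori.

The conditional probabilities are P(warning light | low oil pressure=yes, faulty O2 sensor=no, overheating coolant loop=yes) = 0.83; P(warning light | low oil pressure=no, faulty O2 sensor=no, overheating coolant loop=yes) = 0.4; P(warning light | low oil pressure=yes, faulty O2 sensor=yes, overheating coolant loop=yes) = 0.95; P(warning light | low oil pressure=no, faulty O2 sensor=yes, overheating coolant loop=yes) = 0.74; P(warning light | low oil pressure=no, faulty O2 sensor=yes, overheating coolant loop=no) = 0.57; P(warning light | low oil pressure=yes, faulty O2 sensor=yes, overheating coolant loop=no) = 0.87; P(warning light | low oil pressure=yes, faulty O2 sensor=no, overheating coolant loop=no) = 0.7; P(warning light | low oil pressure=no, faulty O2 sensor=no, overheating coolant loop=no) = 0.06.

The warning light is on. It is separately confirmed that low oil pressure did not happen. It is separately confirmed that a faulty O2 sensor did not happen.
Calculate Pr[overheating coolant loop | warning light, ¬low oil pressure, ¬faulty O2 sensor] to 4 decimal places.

Pr[overheating coolant loop | warning light, ¬low oil pressure, ¬faulty O2 sensor] ≈ 0.3944

Weight on overheating coolant loop=true, given the evidence: 0.4·0.089 = 0.035600
Normalizer over all consistent configurations: 0.06·0.911 + 0.4·0.089 = 0.090260
Posterior = 0.035600 / 0.090260 ≈ 0.3944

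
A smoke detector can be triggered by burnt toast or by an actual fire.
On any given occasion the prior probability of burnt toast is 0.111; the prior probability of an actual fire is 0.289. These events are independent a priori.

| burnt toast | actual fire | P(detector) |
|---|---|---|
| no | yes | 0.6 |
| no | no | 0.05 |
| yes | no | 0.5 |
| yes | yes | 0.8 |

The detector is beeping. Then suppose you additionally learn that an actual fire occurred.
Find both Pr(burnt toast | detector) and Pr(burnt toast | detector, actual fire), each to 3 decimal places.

P(detector) = 0.05·0.889·0.711 + 0.6·0.889·0.289 + 0.5·0.111·0.711 + 0.8·0.111·0.289 = 0.031604 + 0.154153 + 0.039460 + 0.025663 = 0.250880
Of this, 0.065123 comes from 0.039460 + 0.025663 (the burnt toast=true cases).
Hence the posterior is 0.065123/0.250880 ≈ 0.260.

With the extra evidence:
By total probability over both values of burnt toast:
  P(detector | actual fire) = 0.6·0.889 + 0.8·0.111
        = 0.533400 + 0.088800 = 0.622200
Keeping only the burnt toast-present terms gives 0.088800, so
  P(burnt toast | detector, actual fire) = 0.088800 / 0.622200 ≈ 0.143
This is intercausal reasoning (explaining away): once actual fire accounts for the detector, burnt toast becomes less likely.

Pr(burnt toast | detector) ≈ 0.260; Pr(burnt toast | detector, actual fire) ≈ 0.143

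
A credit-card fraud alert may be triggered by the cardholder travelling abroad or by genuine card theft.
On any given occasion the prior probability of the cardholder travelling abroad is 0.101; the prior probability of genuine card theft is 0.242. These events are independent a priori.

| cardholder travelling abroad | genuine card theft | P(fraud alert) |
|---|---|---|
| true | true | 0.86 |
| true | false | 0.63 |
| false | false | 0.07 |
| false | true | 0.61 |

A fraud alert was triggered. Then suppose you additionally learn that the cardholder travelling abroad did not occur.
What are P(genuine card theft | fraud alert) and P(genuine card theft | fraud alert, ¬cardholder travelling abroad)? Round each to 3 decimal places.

P(fraud alert) = 0.07·0.899·0.758 + 0.61·0.899·0.242 + 0.63·0.101·0.758 + 0.86·0.101·0.242 = 0.047701 + 0.132710 + 0.048232 + 0.021020 = 0.249663
Restricting to configurations with genuine card theft present: 0.132710 + 0.021020 = 0.153730.
Hence the posterior is 0.153730/0.249663 ≈ 0.616.

With the extra evidence:
Sum P(fraud alert|·) weighted by the priors over both values of genuine card theft:
  P(fraud alert | ¬cardholder travelling abroad) = 0.07×0.758 + 0.61×0.242
        = 0.053060 + 0.147620 = 0.200680
Keeping only the genuine card theft-present terms gives 0.147620, so
  P(genuine card theft | fraud alert, ¬cardholder travelling abroad) = 0.147620 / 0.200680 ≈ 0.736

P(genuine card theft | fraud alert) ≈ 0.616; P(genuine card theft | fraud alert, ¬cardholder travelling abroad) ≈ 0.736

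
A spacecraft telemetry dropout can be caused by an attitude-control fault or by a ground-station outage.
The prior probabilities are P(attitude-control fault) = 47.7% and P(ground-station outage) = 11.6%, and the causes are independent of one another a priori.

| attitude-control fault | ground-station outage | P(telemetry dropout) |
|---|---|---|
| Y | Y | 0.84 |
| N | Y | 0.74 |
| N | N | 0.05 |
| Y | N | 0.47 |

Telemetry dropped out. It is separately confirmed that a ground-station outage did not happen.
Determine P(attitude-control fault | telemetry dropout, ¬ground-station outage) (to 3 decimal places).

P(attitude-control fault | telemetry dropout, ¬ground-station outage) ≈ 0.896

P(telemetry dropout | ¬ground-station outage) = 0.05×0.523 + 0.47×0.477 = 0.026150 + 0.224190 = 0.250340
Of this, 0.224190 comes from 0.47×0.477 (the attitude-control fault=true cases).
Hence the posterior is 0.224190/0.250340 ≈ 0.896.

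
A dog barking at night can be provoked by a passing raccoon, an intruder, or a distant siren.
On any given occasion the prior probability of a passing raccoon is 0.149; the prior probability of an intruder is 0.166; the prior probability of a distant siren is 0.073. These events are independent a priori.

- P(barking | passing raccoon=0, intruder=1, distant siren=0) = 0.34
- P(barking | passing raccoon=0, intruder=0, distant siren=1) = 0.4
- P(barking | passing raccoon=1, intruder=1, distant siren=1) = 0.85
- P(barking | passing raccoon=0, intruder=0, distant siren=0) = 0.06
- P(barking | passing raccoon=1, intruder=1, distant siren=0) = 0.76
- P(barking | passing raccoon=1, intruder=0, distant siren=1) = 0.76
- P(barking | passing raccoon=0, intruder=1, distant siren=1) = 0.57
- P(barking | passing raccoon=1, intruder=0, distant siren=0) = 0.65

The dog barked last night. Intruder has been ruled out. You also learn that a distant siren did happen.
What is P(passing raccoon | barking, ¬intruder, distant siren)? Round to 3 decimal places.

P(barking | ¬intruder, distant siren) = 0.4*0.851 + 0.76*0.149 = 0.340400 + 0.113240 = 0.453640
Restricting to configurations with passing raccoon present: 0.76*0.149 = 0.113240.
So P(passing raccoon | barking, ¬intruder, distant siren) = 0.113240/0.453640 ≈ 0.250.

P(passing raccoon | barking, ¬intruder, distant siren) ≈ 0.250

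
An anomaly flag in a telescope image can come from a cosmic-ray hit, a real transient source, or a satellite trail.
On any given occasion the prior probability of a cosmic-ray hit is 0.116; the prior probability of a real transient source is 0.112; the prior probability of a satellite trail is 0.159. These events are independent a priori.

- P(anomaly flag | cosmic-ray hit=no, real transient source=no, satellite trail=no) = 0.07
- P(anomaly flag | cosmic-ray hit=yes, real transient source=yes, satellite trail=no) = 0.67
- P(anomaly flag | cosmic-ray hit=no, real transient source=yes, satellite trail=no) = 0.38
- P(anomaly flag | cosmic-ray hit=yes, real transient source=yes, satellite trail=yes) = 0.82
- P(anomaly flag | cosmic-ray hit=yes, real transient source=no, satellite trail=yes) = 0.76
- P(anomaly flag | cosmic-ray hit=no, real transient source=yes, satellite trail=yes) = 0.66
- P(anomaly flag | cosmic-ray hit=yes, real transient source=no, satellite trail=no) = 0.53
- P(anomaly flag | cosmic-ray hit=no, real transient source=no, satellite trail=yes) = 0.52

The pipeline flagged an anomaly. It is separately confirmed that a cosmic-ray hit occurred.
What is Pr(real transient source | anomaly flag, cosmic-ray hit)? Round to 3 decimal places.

By total probability over the 4 (real transient source, satellite trail) configurations:
  P(anomaly flag | cosmic-ray hit) = 0.53·0.888·0.841 + 0.76·0.888·0.159 + 0.67·0.112·0.841 + 0.82·0.112·0.159
        = 0.395808 + 0.107306 + 0.063109 + 0.014603 = 0.580826
The terms with real transient source present sum to 0.077712, so
  P(real transient source | anomaly flag, cosmic-ray hit) = 0.077712 / 0.580826 ≈ 0.134

Pr(real transient source | anomaly flag, cosmic-ray hit) ≈ 0.134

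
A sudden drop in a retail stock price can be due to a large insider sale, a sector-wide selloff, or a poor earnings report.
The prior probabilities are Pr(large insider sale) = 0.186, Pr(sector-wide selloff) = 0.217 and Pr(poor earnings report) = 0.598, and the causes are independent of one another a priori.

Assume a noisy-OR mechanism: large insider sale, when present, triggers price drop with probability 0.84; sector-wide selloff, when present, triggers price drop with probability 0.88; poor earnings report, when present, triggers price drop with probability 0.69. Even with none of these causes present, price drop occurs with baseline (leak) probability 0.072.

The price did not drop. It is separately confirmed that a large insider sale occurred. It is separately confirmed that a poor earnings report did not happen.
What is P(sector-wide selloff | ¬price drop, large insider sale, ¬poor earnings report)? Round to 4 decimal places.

P(sector-wide selloff | ¬price drop, large insider sale, ¬poor earnings report) ≈ 0.0322

Under noisy-OR, P(price drop | causes) = 1 − (1−0.072)·∏(1−qᵢ) over the active causes.
By total probability over both values of sector-wide selloff:
  P(¬price drop | large insider sale, ¬poor earnings report) = 0.14848*0.783 + 0.017818*0.217
        = 0.116260 + 0.003867 = 0.120127
Keeping only the sector-wide selloff-present terms gives 0.003867, so
  P(sector-wide selloff | ¬price drop, large insider sale, ¬poor earnings report) = 0.003867 / 0.120127 ≈ 0.0322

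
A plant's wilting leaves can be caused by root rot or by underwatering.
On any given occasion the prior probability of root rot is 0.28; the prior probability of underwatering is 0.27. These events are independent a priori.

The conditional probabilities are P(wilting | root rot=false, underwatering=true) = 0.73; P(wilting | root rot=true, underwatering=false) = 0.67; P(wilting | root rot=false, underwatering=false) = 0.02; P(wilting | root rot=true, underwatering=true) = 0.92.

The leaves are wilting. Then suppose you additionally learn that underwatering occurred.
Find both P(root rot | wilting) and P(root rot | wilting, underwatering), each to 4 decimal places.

Weight on root rot=true, given the evidence: 0.136948 + 0.069552 = 0.206500
The normalizing constant is 0.02·0.72·0.73 + 0.73·0.72·0.27 + 0.67·0.28·0.73 + 0.92·0.28·0.27 = 0.358924
Posterior = 0.206500 / 0.358924 ≈ 0.5753

Now condition on the additional information:
Enumerate both values of root rot and weight by the priors:
  P(wilting | underwatering) = 0.73*0.72 + 0.92*0.28
        = 0.525600 + 0.257600 = 0.783200
Keeping only the root rot-present terms gives 0.257600, so
  P(root rot | wilting, underwatering) = 0.257600 / 0.783200 ≈ 0.3289

P(root rot | wilting) ≈ 0.5753; P(root rot | wilting, underwatering) ≈ 0.3289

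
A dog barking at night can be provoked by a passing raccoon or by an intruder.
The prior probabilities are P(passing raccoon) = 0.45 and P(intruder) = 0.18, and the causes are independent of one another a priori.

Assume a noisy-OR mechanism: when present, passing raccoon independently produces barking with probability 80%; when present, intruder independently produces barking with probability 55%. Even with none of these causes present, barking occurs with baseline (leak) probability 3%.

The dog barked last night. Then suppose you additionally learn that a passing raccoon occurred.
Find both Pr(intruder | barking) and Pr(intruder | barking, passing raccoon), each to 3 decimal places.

Under noisy-OR, P(barking | causes) = 1 − (1−0.03)·∏(1−qᵢ) over the active causes.
P(barking) = 0.03*0.55*0.82 + 0.5635*0.55*0.18 + 0.806*0.45*0.82 + 0.9127*0.45*0.18 = 0.013530 + 0.055786 + 0.297414 + 0.073929 = 0.440659
The intruder-present share is 0.055786 + 0.073929 = 0.129715.
Hence the posterior is 0.129715/0.440659 ≈ 0.294.

Now condition on the additional information:
P(barking | passing raccoon) = 0.806·0.82 + 0.9127·0.18 = 0.660920 + 0.164286 = 0.825206
Of this, 0.164286 comes from 0.9127·0.18 (the intruder=true cases).
Hence the posterior is 0.164286/0.825206 ≈ 0.199.
This is intercausal reasoning (explaining away): once passing raccoon accounts for the barking, intruder becomes less likely.

Pr(intruder | barking) ≈ 0.294; Pr(intruder | barking, passing raccoon) ≈ 0.199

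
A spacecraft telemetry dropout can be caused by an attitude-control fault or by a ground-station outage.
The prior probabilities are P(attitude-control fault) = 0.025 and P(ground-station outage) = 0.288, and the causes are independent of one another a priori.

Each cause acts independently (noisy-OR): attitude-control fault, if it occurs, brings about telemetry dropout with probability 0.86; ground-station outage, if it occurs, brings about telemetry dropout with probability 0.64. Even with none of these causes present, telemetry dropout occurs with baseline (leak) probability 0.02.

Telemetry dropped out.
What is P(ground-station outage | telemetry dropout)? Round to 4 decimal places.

P(ground-station outage | telemetry dropout) ≈ 0.8658

Under noisy-OR, P(telemetry dropout | causes) = 1 − (1−0.02)·∏(1−qᵢ) over the active causes.
For the numerator, keep only ground-station outage=true terms: 0.181734 + 0.006844 = 0.188578
The normalizing constant is 0.02×0.975×0.712 + 0.6472×0.975×0.288 + 0.8628×0.025×0.712 + 0.950608×0.025×0.288 = 0.217820
Posterior = 0.188578 / 0.217820 ≈ 0.8658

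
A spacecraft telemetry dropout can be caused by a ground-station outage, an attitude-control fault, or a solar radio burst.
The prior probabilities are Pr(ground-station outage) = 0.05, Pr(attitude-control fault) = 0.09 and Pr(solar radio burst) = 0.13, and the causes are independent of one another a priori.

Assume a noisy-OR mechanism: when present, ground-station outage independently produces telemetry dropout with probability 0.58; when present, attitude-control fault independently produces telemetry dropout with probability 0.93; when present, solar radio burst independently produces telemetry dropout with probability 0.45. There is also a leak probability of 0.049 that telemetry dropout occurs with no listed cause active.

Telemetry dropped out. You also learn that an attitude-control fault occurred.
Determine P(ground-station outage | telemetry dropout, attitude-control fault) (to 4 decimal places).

Under noisy-OR, P(telemetry dropout | causes) = 1 − (1−0.049)·∏(1−qᵢ) over the active causes.
For the numerator, keep only ground-station outage=true terms: 0.042284 + 0.006400 = 0.048684
Normalizer over all consistent configurations: 0.93343·0.95·0.87 + 0.963387·0.95·0.13 + 0.972041·0.05·0.87 + 0.984622·0.05·0.13 = 0.939142
P(ground-station outage | telemetry dropout, attitude-control fault) = 0.048684/0.939142 ≈ 0.0518

P(ground-station outage | telemetry dropout, attitude-control fault) ≈ 0.0518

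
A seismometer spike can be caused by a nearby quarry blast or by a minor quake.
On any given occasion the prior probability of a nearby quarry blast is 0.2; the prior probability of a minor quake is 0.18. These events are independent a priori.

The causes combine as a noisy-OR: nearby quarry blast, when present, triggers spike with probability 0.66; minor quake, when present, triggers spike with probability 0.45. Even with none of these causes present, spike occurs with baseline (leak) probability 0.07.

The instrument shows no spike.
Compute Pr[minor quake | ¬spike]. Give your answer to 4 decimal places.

Under noisy-OR, P(spike | causes) = 1 − (1−0.07)·∏(1−qᵢ) over the active causes.
P(¬spike) = 0.93×0.8×0.82 + 0.5115×0.8×0.18 + 0.3162×0.2×0.82 + 0.17391×0.2×0.18 = 0.610080 + 0.073656 + 0.051857 + 0.006261 = 0.741854
Of this, 0.079917 comes from 0.073656 + 0.006261 (the minor quake=true cases).
So P(minor quake | ¬spike) = 0.079917/0.741854 ≈ 0.1077.

Pr[minor quake | ¬spike] ≈ 0.1077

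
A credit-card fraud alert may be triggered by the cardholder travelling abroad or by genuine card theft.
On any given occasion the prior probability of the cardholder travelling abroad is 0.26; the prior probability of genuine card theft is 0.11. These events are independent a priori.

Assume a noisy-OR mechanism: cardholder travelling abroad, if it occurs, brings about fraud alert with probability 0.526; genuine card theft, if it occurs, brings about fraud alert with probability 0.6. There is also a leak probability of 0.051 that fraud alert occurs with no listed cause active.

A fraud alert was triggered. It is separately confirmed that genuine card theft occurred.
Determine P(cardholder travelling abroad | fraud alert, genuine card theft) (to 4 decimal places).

P(cardholder travelling abroad | fraud alert, genuine card theft) ≈ 0.3171

Under noisy-OR, P(fraud alert | causes) = 1 − (1−0.051)·∏(1−qᵢ) over the active causes.
Weight on cardholder travelling abroad=true, given the evidence: 0.82007*0.26 = 0.213218
Normalizer over all consistent configurations: 0.6204*0.74 + 0.82007*0.26 = 0.672314
Posterior = 0.213218 / 0.672314 ≈ 0.3171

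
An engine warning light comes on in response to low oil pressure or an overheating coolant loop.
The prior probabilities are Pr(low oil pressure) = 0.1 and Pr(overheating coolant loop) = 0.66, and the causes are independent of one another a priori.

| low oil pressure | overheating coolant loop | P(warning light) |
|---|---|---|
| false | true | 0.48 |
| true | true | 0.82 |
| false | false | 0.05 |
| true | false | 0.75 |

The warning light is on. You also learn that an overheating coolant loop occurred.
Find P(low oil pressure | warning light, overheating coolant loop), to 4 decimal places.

For the numerator, keep only low oil pressure=true terms: 0.82×0.1 = 0.082000
Denominator P(warning light | overheating coolant loop): 0.48×0.9 + 0.82×0.1 = 0.514000
P(low oil pressure | warning light, overheating coolant loop) = 0.082000/0.514000 ≈ 0.1595

P(low oil pressure | warning light, overheating coolant loop) ≈ 0.1595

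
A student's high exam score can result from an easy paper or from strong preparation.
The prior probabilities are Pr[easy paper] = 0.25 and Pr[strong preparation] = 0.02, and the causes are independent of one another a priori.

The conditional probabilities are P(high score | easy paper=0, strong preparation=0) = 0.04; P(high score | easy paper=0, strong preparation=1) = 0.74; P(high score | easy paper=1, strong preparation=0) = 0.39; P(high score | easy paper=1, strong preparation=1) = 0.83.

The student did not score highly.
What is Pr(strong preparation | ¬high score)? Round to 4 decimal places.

Pr(strong preparation | ¬high score) ≈ 0.0055

Weight on strong preparation=true, given the evidence: 0.003900 + 0.000850 = 0.004750
The normalizing constant is 0.96·0.75·0.98 + 0.26·0.75·0.02 + 0.61·0.25·0.98 + 0.17·0.25·0.02 = 0.859800
Posterior = 0.004750 / 0.859800 ≈ 0.0055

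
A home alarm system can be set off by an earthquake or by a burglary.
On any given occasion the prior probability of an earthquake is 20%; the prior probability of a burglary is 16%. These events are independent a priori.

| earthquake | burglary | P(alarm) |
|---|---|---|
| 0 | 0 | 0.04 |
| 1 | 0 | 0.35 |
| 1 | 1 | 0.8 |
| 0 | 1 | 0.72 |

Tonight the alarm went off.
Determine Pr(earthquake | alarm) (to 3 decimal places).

Pr(earthquake | alarm) ≈ 0.415

P(alarm) = 0.04×0.8×0.84 + 0.72×0.8×0.16 + 0.35×0.2×0.84 + 0.8×0.2×0.16 = 0.026880 + 0.092160 + 0.058800 + 0.025600 = 0.203440
Of this, 0.084400 comes from 0.058800 + 0.025600 (the earthquake=true cases).
P(earthquake | alarm) = 0.084400 / 0.203440 ≈ 0.415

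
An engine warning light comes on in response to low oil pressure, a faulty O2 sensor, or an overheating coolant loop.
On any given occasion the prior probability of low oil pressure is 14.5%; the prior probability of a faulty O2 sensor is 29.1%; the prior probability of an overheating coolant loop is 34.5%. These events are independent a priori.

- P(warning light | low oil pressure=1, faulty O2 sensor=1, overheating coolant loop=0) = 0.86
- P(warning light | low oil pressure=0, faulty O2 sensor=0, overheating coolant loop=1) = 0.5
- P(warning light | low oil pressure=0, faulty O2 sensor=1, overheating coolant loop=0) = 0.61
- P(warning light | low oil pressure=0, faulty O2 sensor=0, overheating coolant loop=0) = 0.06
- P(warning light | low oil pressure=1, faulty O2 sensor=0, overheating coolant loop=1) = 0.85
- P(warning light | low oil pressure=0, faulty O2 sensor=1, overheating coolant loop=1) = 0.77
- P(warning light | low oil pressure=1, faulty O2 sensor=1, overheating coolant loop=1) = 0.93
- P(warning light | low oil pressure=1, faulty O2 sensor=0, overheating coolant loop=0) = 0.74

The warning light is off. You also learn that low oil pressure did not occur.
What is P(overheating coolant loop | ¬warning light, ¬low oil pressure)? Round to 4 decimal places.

P(overheating coolant loop | ¬warning light, ¬low oil pressure) ≈ 0.2215

P(¬warning light | ¬low oil pressure) = 0.94×0.709×0.655 + 0.5×0.709×0.345 + 0.39×0.291×0.655 + 0.23×0.291×0.345 = 0.436531 + 0.122302 + 0.074336 + 0.023091 = 0.656260
Of this, 0.145393 comes from 0.122302 + 0.023091 (the overheating coolant loop=true cases).
P(overheating coolant loop | ¬warning light, ¬low oil pressure) = 0.145393 / 0.656260 ≈ 0.2215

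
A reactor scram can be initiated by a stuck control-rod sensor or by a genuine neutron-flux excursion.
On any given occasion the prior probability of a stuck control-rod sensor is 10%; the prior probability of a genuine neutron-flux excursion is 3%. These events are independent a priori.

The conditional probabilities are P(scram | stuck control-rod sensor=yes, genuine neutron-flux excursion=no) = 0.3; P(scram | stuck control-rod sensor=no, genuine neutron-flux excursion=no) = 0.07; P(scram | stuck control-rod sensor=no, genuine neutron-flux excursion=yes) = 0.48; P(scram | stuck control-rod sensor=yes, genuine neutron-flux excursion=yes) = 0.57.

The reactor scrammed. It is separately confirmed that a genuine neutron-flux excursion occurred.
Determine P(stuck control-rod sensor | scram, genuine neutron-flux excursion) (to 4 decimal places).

By total probability over both values of stuck control-rod sensor:
  P(scram | genuine neutron-flux excursion) = 0.48·0.9 + 0.57·0.1
        = 0.432000 + 0.057000 = 0.489000
Keeping only the stuck control-rod sensor-present terms gives 0.057000, so
  P(stuck control-rod sensor | scram, genuine neutron-flux excursion) = 0.057000 / 0.489000 ≈ 0.1166

P(stuck control-rod sensor | scram, genuine neutron-flux excursion) ≈ 0.1166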